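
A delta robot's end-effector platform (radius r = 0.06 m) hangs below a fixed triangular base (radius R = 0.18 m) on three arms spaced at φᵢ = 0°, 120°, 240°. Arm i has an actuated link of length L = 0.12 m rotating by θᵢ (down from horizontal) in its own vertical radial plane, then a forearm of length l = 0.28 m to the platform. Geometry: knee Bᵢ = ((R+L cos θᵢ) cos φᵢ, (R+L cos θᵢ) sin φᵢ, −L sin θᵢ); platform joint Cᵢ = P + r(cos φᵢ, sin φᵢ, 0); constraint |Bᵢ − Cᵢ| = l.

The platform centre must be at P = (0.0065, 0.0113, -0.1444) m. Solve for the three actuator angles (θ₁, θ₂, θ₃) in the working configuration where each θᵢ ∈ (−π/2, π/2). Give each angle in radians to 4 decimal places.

θ₁ = -0.0867, θ₂ = -0.0872, θ₃ = 0.1739

rotate P by −φ1: (0.0065, 0.0113, -0.1444)
  A=0.1135, B=-0.1444, C=(l²−L²−A²−y'²−z²)/(2L)=0.1256
  √(A²+B²)=0.1837;  θ1 = -0.9046+0.8179 ≈ -0.0867
arm 2 (φ=120.0°): x'=0.0065, y'=-0.0113
  e−x'=0.1135;  (l²−L²−(e−x')²−y'²−z²)/2L = 0.1256
  γ=atan2(-0.1444,0.1135)=-0.9048;  ψ=arccos(0.6840)=0.8176;  θ2=γ+ψ≈-0.0872
rotate P by −φ3: (-0.0130, 0.0000, -0.1444)
  A cos θ + B sin θ = C:  0.1330·cos θ + -0.1444·sin θ = 0.1060
  √(A²+B²)=0.1963;  θ3 = -0.8263+1.0003 ≈ 0.1739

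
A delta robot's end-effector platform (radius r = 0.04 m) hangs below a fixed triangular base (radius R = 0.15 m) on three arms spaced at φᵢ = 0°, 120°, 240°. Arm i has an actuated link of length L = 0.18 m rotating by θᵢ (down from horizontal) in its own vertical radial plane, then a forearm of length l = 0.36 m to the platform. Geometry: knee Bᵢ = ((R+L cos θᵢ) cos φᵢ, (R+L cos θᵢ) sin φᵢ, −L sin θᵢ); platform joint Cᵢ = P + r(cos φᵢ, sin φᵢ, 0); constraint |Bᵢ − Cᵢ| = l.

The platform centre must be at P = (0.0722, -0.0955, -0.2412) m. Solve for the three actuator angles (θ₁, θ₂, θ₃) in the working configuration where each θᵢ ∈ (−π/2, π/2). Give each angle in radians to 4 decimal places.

θ₁ = -0.1745, θ₂ = 0.8725, θ₃ = -0.0002

arm 1 (φ=0.0°): x'=0.0722, y'=-0.0955
  A=0.0378, B=-0.2412, C=(l²−L²−A²−y'²−z²)/(2L)=0.0791
  θ1 = atan2(B,A) + arccos(C/0.2441) = -0.1745
arm 2 (φ=120.0°): x'=-0.1188, y'=-0.0148
  A=0.2288, B=-0.2412, C=(l²−L²−A²−y'²−z²)/(2L)=-0.0376
  γ=atan2(-0.2412,0.2288)=-0.8118;  ψ=arccos(-0.1132)=1.6842;  θ2=γ+ψ≈0.8725
arm 3 (φ=240.0°): x'=0.0466, y'=0.1103
  A=0.0634, B=-0.2412, C=(l²−L²−A²−y'²−z²)/(2L)=0.0635
  γ=atan2(-0.2412,0.0634)=-1.3138;  ψ=arccos(0.2544)=1.3135;  θ3=γ+ψ≈-0.0002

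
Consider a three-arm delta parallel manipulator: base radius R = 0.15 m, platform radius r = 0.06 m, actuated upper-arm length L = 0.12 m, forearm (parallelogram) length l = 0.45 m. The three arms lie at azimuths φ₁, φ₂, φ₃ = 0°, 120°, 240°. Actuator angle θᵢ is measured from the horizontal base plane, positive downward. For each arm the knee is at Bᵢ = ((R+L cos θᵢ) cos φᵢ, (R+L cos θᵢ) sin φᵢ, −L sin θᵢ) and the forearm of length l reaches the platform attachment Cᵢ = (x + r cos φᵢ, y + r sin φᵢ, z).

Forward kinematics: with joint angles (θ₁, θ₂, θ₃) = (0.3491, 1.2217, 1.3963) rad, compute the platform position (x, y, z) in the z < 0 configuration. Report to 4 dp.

S1 = (0.2028·cos0.0°, 0.2028·sin0.0°, -0.0410) = (0.2028, 0.0000, -0.0410)
φ2=120.0°: virtual centre (-0.0655, 0.1135, -0.1128), radius l
φ3=240.0°: virtual centre (-0.0554, -0.0960, -0.1182), radius l
|S₂|²−|S₁|² = -0.0129;  |S₃|²−|S₁|² = -0.0165
[-0.5366 0.2270 -0.1434]·P = -0.0129;  [-0.5164 -0.1920 -0.1543]·P = -0.0165
det = 0.2202;  x = 0.0283+-0.2840z,  y = 0.0101+-0.0396z
quadratic in z: (1.0822)z²+(0.1804)z+(-0.1703)=0, √Δ=0.8773 → z ∈ {-0.4887, 0.3220}; z = -0.4887 (taking z<0)
x = 0.1671, y = 0.0294

(0.1671, 0.0294, -0.4887)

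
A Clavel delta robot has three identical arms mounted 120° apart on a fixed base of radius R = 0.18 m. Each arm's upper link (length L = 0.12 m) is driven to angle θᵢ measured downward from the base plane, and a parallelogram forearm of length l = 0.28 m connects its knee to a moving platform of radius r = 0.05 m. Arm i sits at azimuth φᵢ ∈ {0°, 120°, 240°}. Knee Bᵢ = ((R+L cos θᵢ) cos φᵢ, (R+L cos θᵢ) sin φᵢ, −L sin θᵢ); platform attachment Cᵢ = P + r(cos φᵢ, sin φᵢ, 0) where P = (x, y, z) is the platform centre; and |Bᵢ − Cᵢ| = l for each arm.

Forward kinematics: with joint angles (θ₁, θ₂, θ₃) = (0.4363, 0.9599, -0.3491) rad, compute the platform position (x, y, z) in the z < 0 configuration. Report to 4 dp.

arm 1 at φ=0.0°: e+L cos θ1 = 0.2388;  centre 1 = (0.2388, 0.0000, -0.0507)
centre 2 = (0.1988·cos120.0°, 0.1988·sin120.0°, -0.0983) = (-0.0994, 0.1722, -0.0983)
arm 3 at φ=240.0°: e+L cos θ3 = 0.2428;  centre 3 = (-0.1214, -0.2102, 0.0410)
eliminate P² terms by subtracting sphere 1 from 2 and 3
linear system: -0.6763x+0.3444y = -0.0104−-0.0952z; -0.7203x+-0.4205y = 0.0010−0.1835z
Cramer: x(z) = 0.0075+0.0435z;  y(z) = -0.0154+0.3619z
into |P−centre ₁|² = l²: 1.1328z² + 0.0702z + -0.0221 = 0;  Δ = 0.1052;  z = -0.1741 or 0.1122 → z<0 root = -0.1741
x = -0.0001, y = -0.0784

(-0.0001, -0.0784, -0.1741)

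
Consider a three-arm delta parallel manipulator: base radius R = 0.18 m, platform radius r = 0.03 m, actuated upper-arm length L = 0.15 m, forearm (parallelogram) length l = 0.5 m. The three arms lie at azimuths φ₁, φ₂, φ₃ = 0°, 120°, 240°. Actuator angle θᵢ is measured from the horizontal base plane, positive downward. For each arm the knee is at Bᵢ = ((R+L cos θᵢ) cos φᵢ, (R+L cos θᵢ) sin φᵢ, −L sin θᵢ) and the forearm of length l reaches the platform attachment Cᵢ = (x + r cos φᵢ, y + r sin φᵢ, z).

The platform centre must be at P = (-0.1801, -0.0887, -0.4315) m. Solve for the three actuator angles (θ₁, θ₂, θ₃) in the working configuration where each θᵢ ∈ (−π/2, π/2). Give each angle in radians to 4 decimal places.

φ1=0.0° → target in arm frame (-0.1801, -0.0887)
  A=0.3301, B=-0.4315, C=(l²−L²−A²−y'²−z²)/(2L)=-0.2518
  θ1 = atan2(B,A) + arccos(C/0.5433) = 1.1349
arm 2 (φ=120.0°): x'=0.0132, y'=0.2003
  e−x'=0.1368;  (l²−L²−(e−x')²−y'²−z²)/2L = -0.0584
  √(A²+B²)=0.4527;  θ2 = -1.2639+1.7002 ≈ 0.4364
rotate P by −φ3: (0.1669, -0.1116, -0.4315)
  A cos θ + B sin θ = C:  -0.0169·cos θ + -0.4315·sin θ = 0.0952
  θ3 = atan2(B,A) + arccos(C/0.4318) = -0.2614

θ₁ = 1.1349, θ₂ = 0.4364, θ₃ = -0.2614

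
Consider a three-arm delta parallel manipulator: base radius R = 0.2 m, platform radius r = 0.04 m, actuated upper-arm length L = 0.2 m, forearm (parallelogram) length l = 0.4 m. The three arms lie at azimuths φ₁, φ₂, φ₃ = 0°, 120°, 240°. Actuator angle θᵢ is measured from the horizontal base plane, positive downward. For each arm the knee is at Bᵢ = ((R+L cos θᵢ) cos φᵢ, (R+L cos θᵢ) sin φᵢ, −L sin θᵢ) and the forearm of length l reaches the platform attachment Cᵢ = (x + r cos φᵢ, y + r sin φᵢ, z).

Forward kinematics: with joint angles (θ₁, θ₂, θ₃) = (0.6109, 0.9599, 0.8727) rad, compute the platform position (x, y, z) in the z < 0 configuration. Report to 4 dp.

(0.0533, -0.0142, -0.4090)

centre 1 = (0.3238·cos0.0°, 0.3238·sin0.0°, -0.1147) = (0.3238, 0.0000, -0.1147)
φ2=120.0°: virtual centre (-0.1374, 0.2379, -0.1638), radius l
φ3=240.0°: virtual centre (-0.1443, -0.2499, -0.1532), radius l
eliminate P² terms by subtracting sphere 1 from 2 and 3
[-0.9224 0.4758 -0.0982]·P = -0.0157;  [-0.9362 -0.4998 -0.0770]·P = -0.0113
det = 0.9065;  x = 0.0146+-0.0946z,  y = -0.0047+0.0231z
into |P−centre ₁|² = l²: 1.0095z² + 0.2877z + -0.0512 = 0;  Δ = 0.2895;  z = -0.4090 or 0.1240 → z<0 root = -0.4090
x = 0.0533, y = -0.0142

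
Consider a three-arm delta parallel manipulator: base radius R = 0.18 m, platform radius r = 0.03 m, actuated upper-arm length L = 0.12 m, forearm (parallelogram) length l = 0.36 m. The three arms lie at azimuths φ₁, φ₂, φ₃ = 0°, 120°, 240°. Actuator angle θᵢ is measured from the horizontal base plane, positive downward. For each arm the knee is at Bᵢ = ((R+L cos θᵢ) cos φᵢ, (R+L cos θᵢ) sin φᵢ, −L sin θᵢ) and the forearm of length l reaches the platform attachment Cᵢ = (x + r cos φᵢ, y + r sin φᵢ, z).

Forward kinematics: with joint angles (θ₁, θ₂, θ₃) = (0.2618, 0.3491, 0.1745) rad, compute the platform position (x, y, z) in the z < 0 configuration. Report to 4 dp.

(0.0002, -0.0138, -0.2735)

arm 1 at φ=0.0°: e+L cos θ1 = 0.2659;  O1 = (0.2659, 0.0000, -0.0311)
arm 2 at φ=120.0°: e+L cos θ2 = 0.2628;  O2 = (-0.1314, 0.2276, -0.0410)
φ3=240.0°: virtual centre (-0.1341, -0.2322, -0.0208), radius l
|O₂|²−|O₁|² = -0.0009;  |O₃|²−|O₁|² = 0.0007
[-0.7946 0.4551 -0.0200]·P = -0.0009;  [-0.8000 -0.4645 0.0204]·P = 0.0007
det = 0.7332;  x = 0.0002+0.0000z,  y = -0.0018+0.0440z
quadratic in z: (1.0019)z²+(0.0619)z+(-0.0580)=0, √Δ=0.4862 → z ∈ {-0.2735, 0.2117}; z = -0.2735 (taking z<0)
x = 0.0002, y = -0.0138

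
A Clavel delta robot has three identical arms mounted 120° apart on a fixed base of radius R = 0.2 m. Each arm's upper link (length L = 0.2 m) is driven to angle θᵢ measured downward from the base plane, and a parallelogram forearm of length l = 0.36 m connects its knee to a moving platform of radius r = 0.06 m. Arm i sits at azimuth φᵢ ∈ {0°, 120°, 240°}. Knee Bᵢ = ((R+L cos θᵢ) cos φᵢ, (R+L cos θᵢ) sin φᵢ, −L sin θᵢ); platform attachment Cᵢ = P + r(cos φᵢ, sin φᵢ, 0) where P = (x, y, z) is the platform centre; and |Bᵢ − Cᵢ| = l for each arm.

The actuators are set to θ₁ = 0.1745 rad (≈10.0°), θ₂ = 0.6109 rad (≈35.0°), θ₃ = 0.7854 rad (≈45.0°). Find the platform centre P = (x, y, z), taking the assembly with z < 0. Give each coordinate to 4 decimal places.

(0.0655, 0.0219, -0.2701)

arm 1 at φ=0.0°: (R−r)+L cos θ1 = 0.3370;  S1 = (0.3370, 0.0000, -0.0347)
arm 2 at φ=120.0°: (R−r)+L cos θ2 = 0.3038;  S2 = (-0.1519, 0.2631, -0.1147)
φ3=240.0°: virtual centre (-0.1407, -0.2437, -0.1414), radius l
|S₂|²−|S₁|² = -0.0093;  |S₃|²−|S₁|² = -0.0156
linear system: -0.9778x+0.5262y = -0.0093−-0.1600z; -0.9553x+-0.4874y = -0.0156−-0.2134z
det = 0.9793;  x = 0.0130+-0.1943z,  y = 0.0065+-0.0570z
into |P−S₁|² = l²: 1.0410z² + 0.1946z + -0.0234 = 0;  Δ = 0.1352;  z = -0.2701 or 0.0832 → z<0 root = -0.2701
x = 0.0655, y = 0.0219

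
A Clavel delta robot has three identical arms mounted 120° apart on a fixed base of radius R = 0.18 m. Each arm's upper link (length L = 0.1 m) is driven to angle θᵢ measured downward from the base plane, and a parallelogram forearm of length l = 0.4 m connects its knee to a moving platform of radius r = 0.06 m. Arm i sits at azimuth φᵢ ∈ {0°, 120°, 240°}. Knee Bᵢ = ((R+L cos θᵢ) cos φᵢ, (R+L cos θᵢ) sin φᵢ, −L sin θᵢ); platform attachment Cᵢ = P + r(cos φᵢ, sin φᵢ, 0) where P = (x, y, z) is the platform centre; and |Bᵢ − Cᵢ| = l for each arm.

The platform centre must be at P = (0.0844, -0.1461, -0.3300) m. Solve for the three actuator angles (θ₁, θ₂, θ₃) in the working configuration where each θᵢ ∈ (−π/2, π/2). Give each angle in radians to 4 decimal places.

θ₁ = -0.1748, θ₂ = 1.2216, θ₃ = -0.1743

arm 1 (φ=0.0°): x'=0.0844, y'=-0.1461
  A=0.0356, B=-0.3300, C=(l²−L²−A²−y'²−z²)/(2L)=0.0924
  γ=atan2(-0.3300,0.0356)=-1.4633;  ψ=arccos(0.2785)=1.2886;  θ1=γ+ψ≈-0.1748
φ2=120.0° → target in arm frame (-0.1687, 0.0000)
  e−x'=0.2887;  (l²−L²−(e−x')²−y'²−z²)/2L = -0.2113
  √(A²+B²)=0.4385;  θ2 = -0.8520+2.0736 ≈ 1.2216
arm 3 (φ=240.0°): x'=0.0843, y'=0.1461
  e−x'=0.0357;  (l²−L²−(e−x')²−y'²−z²)/2L = 0.0923
  γ=atan2(-0.3300,0.0357)=-1.4631;  ψ=arccos(0.2782)=1.2889;  θ3=γ+ψ≈-0.1743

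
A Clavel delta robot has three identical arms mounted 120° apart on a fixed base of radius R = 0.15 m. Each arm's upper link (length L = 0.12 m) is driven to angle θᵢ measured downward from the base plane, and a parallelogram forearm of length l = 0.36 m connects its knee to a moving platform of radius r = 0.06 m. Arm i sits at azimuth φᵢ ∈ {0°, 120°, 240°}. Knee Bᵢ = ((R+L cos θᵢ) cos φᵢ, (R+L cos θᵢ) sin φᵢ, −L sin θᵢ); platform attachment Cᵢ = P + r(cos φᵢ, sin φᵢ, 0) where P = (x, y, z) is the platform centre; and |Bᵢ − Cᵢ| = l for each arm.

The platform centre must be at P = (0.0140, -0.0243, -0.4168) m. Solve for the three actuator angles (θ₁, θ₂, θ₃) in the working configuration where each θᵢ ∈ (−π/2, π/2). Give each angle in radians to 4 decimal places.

θ₁ = 0.8725, θ₂ = 1.0471, θ₃ = 0.8723

rotate P by −φ1: (0.0140, -0.0243, -0.4168)
  A=0.0760, B=-0.4168, C=(l²−L²−A²−y'²−z²)/(2L)=-0.2704
  γ=atan2(-0.4168,0.0760)=-1.3904;  ψ=arccos(-0.6382)=2.2629;  θ1=γ+ψ≈0.8725
φ2=120.0° → target in arm frame (-0.0280, 0.0000)
  e−x'=0.1180;  (l²−L²−(e−x')²−y'²−z²)/2L = -0.3019
  √(A²+B²)=0.4332;  θ2 = -1.2948+2.3419 ≈ 1.0471
φ3=240.0° → target in arm frame (0.0140, 0.0243)
  A cos θ + B sin θ = C:  0.0760·cos θ + -0.4168·sin θ = -0.2703
  θ3 = atan2(B,A) + arccos(C/0.4237) = 0.8723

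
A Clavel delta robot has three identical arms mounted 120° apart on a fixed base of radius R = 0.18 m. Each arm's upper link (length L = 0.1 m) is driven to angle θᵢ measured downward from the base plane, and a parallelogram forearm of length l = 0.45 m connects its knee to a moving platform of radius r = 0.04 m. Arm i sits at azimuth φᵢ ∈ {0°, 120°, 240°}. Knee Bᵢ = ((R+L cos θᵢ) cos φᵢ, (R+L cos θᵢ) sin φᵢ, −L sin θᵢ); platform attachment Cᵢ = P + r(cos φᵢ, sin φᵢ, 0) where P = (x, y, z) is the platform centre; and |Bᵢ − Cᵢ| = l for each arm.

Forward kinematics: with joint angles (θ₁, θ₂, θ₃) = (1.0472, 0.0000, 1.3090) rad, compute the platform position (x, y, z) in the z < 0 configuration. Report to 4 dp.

centre 1 = (0.1900·cos0.0°, 0.1900·sin0.0°, -0.0866) = (0.1900, 0.0000, -0.0866)
arm 2 at φ=120.0°: e+L cos θ2 = 0.2400;  centre 2 = (-0.1200, 0.2078, 0.0000)
arm 3 at φ=240.0°: e+L cos θ3 = 0.1659;  centre 3 = (-0.0829, -0.1437, -0.0966)
|centre ₂|²−|centre ₁|² = 0.0140;  |centre ₃|²−|centre ₁|² = -0.0068
[-0.6200 0.4157 0.1732]·P = 0.0140;  [-0.5459 -0.2873 -0.0200]·P = -0.0068
det = 0.4051;  x = -0.0030+0.1024z,  y = 0.0292+-0.2640z
into |P−centre ₁|² = l²: 1.0802z² + 0.1183z + -0.1569 = 0;  Δ = 0.6919;  z = -0.4398 or 0.3303 → z<0 root = -0.4398
x = -0.0480, y = 0.1453

(-0.0480, 0.1453, -0.4398)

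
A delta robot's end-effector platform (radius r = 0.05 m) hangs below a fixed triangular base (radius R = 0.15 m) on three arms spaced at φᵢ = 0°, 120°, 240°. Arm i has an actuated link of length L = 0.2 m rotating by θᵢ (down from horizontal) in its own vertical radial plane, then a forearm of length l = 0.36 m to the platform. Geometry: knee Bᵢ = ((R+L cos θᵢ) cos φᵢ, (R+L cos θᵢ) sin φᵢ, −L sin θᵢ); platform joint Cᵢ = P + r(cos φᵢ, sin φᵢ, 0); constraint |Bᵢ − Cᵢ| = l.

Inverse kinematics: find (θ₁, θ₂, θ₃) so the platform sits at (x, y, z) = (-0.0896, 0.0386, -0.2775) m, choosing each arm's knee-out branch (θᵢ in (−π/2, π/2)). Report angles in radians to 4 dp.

arm 1 (φ=0.0°): x'=-0.0896, y'=0.0386
  A=0.1896, B=-0.2775, C=(l²−L²−A²−y'²−z²)/(2L)=-0.0621
  γ=atan2(-0.2775,0.1896)=-0.9714;  ψ=arccos(-0.1848)=1.7567;  θ1=γ+ψ≈0.7853
rotate P by −φ2: (0.0782, 0.0583, -0.2775)
  e−x'=0.0218;  (l²−L²−(e−x')²−y'²−z²)/2L = 0.0218
  √(A²+B²)=0.2784;  θ2 = -1.4925+1.4924 ≈ -0.0001
φ3=240.0° → target in arm frame (0.0114, -0.0969)
  e−x'=0.0886;  (l²−L²−(e−x')²−y'²−z²)/2L = -0.0116
  θ3 = atan2(B,A) + arccos(C/0.2913) = 0.3491

θ₁ = 0.7853, θ₂ = -0.0001, θ₃ = 0.3491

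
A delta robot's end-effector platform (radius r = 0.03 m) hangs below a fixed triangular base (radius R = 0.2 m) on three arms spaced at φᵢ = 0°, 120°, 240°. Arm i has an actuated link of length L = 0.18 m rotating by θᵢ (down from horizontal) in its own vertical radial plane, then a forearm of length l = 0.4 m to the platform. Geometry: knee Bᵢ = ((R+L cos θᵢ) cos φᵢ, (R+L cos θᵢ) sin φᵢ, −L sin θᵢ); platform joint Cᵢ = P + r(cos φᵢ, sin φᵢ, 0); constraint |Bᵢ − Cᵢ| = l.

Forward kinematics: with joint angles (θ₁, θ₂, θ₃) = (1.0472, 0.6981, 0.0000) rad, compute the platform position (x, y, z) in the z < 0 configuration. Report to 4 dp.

φ1=0.0°: virtual centre (0.2600, 0.0000, -0.1559), radius l
φ2=120.0°: virtual centre (-0.1539, 0.2666, -0.1157), radius l
φ3=240.0°: virtual centre (-0.1750, -0.3031, 0.0000), radius l
eliminate P² terms by subtracting sphere 1 from 2 and 3
[-0.8279 0.5333 0.0804]·P = 0.0163;  [-0.8700 -0.6062 0.3118]·P = 0.0306
Cramer: x(z) = -0.0271+0.2226z;  y(z) = -0.0116+0.1948z
sphere 1 gives Az²+Bz+C=0 with A=1.0875, B=0.1794, C=-0.0531;  B²−4AC=0.2633;  roots -0.3184, 0.1534;  negative root z = -0.3184
x = -0.0980, y = -0.0736

(-0.0980, -0.0736, -0.3184)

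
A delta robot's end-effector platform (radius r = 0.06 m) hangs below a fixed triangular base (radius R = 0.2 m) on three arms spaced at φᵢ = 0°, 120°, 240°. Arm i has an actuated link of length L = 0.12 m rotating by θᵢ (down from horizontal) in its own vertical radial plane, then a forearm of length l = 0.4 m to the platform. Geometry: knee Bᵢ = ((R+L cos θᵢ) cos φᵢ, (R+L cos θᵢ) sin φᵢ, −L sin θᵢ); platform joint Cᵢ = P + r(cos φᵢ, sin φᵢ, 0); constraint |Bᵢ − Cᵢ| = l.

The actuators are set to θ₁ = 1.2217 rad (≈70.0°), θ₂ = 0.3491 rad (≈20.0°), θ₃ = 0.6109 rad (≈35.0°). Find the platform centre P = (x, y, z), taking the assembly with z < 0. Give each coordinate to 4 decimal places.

(-0.1038, 0.0286, -0.3922)

centre 1 = (0.1810·cos0.0°, 0.1810·sin0.0°, -0.1128) = (0.1810, 0.0000, -0.1128)
arm 2 at φ=120.0°: ρ2 = 0.2528;  centre 2 = (-0.1264, 0.2189, -0.0410)
arm 3 at φ=240.0°: ρ3 = 0.2383;  centre 3 = (-0.1191, -0.2064, -0.0688)
|centre ₂|²−|centre ₁|² = 0.0201;  |centre ₃|²−|centre ₁|² = 0.0160
linear system: -0.6149x+0.4378y = 0.0201−0.1434z; -0.6004x+-0.4127y = 0.0160−0.0879z
det = 0.5166;  x = -0.0296+0.1890z,  y = 0.0043+-0.0621z
quadratic in z: (1.0396)z²+(0.1453)z+(-0.1029)=0, √Δ=0.6700 → z ∈ {-0.3922, 0.2524}; z = -0.3922 (taking z<0)
x = -0.1038, y = 0.0286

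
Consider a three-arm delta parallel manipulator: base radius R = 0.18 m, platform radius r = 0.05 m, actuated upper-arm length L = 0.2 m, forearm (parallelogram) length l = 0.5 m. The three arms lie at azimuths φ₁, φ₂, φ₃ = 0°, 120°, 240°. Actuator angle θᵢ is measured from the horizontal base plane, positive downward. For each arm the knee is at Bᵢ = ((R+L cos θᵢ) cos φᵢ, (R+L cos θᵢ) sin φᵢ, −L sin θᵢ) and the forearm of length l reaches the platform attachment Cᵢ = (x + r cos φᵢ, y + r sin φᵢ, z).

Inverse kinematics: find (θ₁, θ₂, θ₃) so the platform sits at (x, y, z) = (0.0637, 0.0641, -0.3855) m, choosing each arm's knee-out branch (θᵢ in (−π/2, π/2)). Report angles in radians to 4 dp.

θ₁ = -0.1745, θ₂ = 0.0004, θ₃ = 0.4365

arm 1 (φ=0.0°): x'=0.0637, y'=0.0641
  e−x'=0.0663;  (l²−L²−(e−x')²−y'²−z²)/2L = 0.1322
  γ=atan2(-0.3855,0.0663)=-1.4005;  ψ=arccos(0.3380)=1.2260;  θ1=γ+ψ≈-0.1745
arm 2 (φ=120.0°): x'=0.0237, y'=-0.0872
  e−x'=0.1063;  (l²−L²−(e−x')²−y'²−z²)/2L = 0.1062
  √(A²+B²)=0.3999;  θ2 = -1.3016+1.3020 ≈ 0.0004
rotate P by −φ3: (-0.0874, 0.0231, -0.3855)
  A=0.2174, B=-0.3855, C=(l²−L²−A²−y'²−z²)/(2L)=0.0340
  θ3 = atan2(B,A) + arccos(C/0.4426) = 0.4365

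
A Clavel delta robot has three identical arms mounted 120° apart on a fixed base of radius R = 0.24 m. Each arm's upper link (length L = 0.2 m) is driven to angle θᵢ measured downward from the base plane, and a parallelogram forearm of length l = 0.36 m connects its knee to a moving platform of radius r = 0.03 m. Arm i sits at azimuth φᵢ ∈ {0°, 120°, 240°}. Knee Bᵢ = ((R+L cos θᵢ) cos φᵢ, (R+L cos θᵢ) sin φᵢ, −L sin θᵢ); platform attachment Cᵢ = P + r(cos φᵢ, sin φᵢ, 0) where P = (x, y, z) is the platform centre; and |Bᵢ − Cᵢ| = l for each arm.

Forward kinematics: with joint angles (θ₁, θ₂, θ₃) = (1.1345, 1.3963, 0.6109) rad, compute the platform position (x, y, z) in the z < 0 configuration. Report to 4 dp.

φ1=0.0°: virtual centre (0.2945, 0.0000, -0.1813), radius l
φ2=120.0°: virtual centre (-0.1224, 0.2119, -0.1970), radius l
arm 3 at φ=240.0°: (R−r)+L cos θ3 = 0.3738;  S3 = (-0.1869, -0.3237, -0.1147)
subtract pairs → two planes through P
[-0.8338 0.4239 -0.0314]·P = -0.0209;  [-0.9629 -0.6475 0.1331]·P = 0.0333
Cramer: x(z) = -0.0006+0.0381z;  y(z) = -0.0505+0.1489z
quadratic in z: (1.0236)z²+(0.3250)z+(-0.0071)=0, √Δ=0.3670 → z ∈ {-0.3380, 0.0205}; z = -0.3380 (taking z<0)
x = -0.0135, y = -0.1009

(-0.0135, -0.1009, -0.3380)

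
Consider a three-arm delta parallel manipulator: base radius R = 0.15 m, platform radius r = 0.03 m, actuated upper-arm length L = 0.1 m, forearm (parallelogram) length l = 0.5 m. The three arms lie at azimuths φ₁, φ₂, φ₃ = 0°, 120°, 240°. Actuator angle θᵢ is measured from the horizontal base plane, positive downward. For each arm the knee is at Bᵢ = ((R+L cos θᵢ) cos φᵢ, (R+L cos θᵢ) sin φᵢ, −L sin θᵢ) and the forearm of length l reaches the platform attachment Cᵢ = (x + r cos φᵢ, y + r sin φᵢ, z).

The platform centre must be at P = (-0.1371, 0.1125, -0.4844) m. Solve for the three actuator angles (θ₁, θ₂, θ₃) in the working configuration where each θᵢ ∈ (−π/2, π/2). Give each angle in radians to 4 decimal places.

φ1=0.0° → target in arm frame (-0.1371, 0.1125)
  A cos θ + B sin θ = C:  0.2571·cos θ + -0.4844·sin θ = -0.3670
  √(A²+B²)=0.5484;  θ1 = -1.0828+2.3040 ≈ 1.2211
φ2=120.0° → target in arm frame (0.1660, 0.0625)
  e−x'=-0.0460;  (l²−L²−(e−x')²−y'²−z²)/2L = -0.0033
  √(A²+B²)=0.4866;  θ2 = -1.6654+1.5776 ≈ -0.0878
φ3=240.0° → target in arm frame (-0.0289, -0.1750)
  e−x'=0.1489;  (l²−L²−(e−x')²−y'²−z²)/2L = -0.2371
  γ=atan2(-0.4844,0.1489)=-1.2726;  ψ=arccos(-0.4679)=2.0578;  θ3=γ+ψ≈0.7851

θ₁ = 1.2211, θ₂ = -0.0878, θ₃ = 0.7851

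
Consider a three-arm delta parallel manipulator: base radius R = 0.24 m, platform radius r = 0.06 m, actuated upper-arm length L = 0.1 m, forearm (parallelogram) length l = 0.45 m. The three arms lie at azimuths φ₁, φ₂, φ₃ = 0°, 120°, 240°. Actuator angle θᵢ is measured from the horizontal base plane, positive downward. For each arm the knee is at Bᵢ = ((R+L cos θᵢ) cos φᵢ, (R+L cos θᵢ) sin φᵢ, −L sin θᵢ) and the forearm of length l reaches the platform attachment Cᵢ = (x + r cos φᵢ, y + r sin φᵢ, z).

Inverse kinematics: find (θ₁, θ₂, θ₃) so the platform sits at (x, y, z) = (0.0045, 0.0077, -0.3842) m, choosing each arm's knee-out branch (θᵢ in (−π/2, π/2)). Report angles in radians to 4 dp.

rotate P by −φ1: (0.0045, 0.0077, -0.3842)
  e−x'=0.1755;  (l²−L²−(e−x')²−y'²−z²)/2L = 0.0702
  γ=atan2(-0.3842,0.1755)=-1.1423;  ψ=arccos(0.1661)=1.4039;  θ1=γ+ψ≈0.2616
rotate P by −φ2: (0.0044, -0.0077, -0.3842)
  e−x'=0.1756;  (l²−L²−(e−x')²−y'²−z²)/2L = 0.0700
  θ2 = atan2(B,A) + arccos(C/0.4224) = 0.2622
arm 3 (φ=240.0°): x'=-0.0089, y'=0.0000
  e−x'=0.1889;  (l²−L²−(e−x')²−y'²−z²)/2L = 0.0460
  γ=atan2(-0.3842,0.1889)=-1.1138;  ψ=arccos(0.1074)=1.4631;  θ3=γ+ψ≈0.3493

θ₁ = 0.2616, θ₂ = 0.2622, θ₃ = 0.3493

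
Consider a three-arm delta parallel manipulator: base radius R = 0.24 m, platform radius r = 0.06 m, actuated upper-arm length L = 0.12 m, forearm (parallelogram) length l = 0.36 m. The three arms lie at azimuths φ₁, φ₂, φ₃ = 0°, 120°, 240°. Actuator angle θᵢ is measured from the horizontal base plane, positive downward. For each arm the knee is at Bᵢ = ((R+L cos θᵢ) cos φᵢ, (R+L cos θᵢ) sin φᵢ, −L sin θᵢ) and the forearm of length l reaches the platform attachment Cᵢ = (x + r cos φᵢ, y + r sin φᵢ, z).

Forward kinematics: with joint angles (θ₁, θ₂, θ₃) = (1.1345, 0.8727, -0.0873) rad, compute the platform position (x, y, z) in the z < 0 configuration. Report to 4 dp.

φ1=0.0°: virtual centre (0.2307, 0.0000, -0.1088), radius l
φ2=120.0°: virtual centre (-0.1286, 0.2227, -0.0919), radius l
arm 3 at φ=240.0°: (R−r)+L cos θ3 = 0.2995;  centre 3 = (-0.1498, -0.2594, 0.0105)
|centre ₂|²−|centre ₁|² = 0.0095;  |centre ₃|²−|centre ₁|² = 0.0248
[-0.7186 0.4454 0.0337]·P = 0.0095;  [-0.7610 -0.5188 0.2384]·P = 0.0248
det = 0.7117;  x = -0.0224+0.1737z,  y = -0.0148+0.2047z
into |P−centre ₁|² = l²: 1.0721z² + 0.1235z + -0.0535 = 0;  Δ = 0.2445;  z = -0.2882 or 0.1730 → z<0 root = -0.2882
x = -0.0725, y = -0.0739

(-0.0725, -0.0739, -0.2882)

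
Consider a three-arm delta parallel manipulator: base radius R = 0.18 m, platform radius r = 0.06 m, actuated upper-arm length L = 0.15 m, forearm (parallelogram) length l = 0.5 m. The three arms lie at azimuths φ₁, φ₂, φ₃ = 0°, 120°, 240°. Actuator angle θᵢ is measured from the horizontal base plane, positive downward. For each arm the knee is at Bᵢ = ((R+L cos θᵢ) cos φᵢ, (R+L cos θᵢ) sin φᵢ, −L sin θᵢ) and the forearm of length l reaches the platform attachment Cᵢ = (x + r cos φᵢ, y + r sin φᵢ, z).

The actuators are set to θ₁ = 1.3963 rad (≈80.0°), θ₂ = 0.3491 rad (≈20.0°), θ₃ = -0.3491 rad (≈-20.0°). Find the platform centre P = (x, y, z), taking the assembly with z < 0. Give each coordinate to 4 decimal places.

(-0.2691, -0.0932, -0.4104)

arm 1 at φ=0.0°: ρ1 = 0.1460;  O1 = (0.1460, 0.0000, -0.1477)
O2 = (0.2610·cos120.0°, 0.2610·sin120.0°, -0.0513) = (-0.1305, 0.2260, -0.0513)
arm 3 at φ=240.0°: ρ3 = 0.2610;  O3 = (-0.1305, -0.2260, 0.0513)
|O₂|²−|O₁|² = 0.0276;  |O₃|²−|O₁|² = 0.0276
[-0.5530 0.4520 0.1928]·P = 0.0276;  [-0.5530 -0.4520 0.3981]·P = 0.0276
Cramer: x(z) = -0.0499+0.5342z;  y(z) = 0.0000+0.2270z
sphere 1 gives Az²+Bz+C=0 with A=1.3369, B=0.0861, C=-0.1898;  B²−4AC=1.0224;  roots -0.4104, 0.3459;  negative root z = -0.4104
x = -0.2691, y = -0.0932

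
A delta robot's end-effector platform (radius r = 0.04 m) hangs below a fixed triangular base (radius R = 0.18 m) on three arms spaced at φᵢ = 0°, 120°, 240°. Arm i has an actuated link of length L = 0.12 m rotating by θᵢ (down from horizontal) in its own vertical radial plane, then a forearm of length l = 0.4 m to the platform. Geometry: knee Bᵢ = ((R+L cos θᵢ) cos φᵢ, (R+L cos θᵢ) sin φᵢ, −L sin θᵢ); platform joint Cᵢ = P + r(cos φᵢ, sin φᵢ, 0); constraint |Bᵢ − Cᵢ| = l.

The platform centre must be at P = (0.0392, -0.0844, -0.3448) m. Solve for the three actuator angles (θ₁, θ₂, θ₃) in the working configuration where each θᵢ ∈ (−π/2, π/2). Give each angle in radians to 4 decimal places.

arm 1 (φ=0.0°): x'=0.0392, y'=-0.0844
  A=0.1008, B=-0.3448, C=(l²−L²−A²−y'²−z²)/(2L)=0.0393
  √(A²+B²)=0.3592;  θ1 = -1.2864+1.4612 ≈ 0.1748
arm 2 (φ=120.0°): x'=-0.0927, y'=0.0083
  A=0.2327, B=-0.3448, C=(l²−L²−A²−y'²−z²)/(2L)=-0.1146
  √(A²+B²)=0.4160;  θ2 = -0.9771+1.8499 ≈ 0.8727
rotate P by −φ3: (0.0535, 0.0761, -0.3448)
  e−x'=0.0865;  (l²−L²−(e−x')²−y'²−z²)/2L = 0.0560
  √(A²+B²)=0.3555;  θ3 = -1.3250+1.4127 ≈ 0.0877

θ₁ = 0.1748, θ₂ = 0.8727, θ₃ = 0.0877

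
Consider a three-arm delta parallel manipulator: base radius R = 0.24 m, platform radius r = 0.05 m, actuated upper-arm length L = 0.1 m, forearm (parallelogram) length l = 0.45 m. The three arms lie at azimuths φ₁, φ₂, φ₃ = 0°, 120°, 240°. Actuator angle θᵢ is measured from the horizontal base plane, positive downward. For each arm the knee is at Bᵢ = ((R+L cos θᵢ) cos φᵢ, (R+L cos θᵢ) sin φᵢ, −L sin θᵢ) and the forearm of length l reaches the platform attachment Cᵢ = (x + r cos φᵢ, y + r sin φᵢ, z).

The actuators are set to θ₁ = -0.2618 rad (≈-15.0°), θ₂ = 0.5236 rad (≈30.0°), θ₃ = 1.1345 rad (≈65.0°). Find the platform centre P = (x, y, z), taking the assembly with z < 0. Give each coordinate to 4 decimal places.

(0.1064, 0.0597, -0.3821)

arm 1 at φ=0.0°: e+L cos θ1 = 0.2866;  O1 = (0.2866, 0.0000, 0.0259)
φ2=120.0°: virtual centre (-0.1383, 0.2395, -0.0500), radius l
arm 3 at φ=240.0°: e+L cos θ3 = 0.2323;  O3 = (-0.1161, -0.2011, -0.0906)
|O₂|²−|O₁|² = -0.0038;  |O₃|²−|O₁|² = -0.0206
linear system: -0.8498x+0.4791y = -0.0038−-0.1518z; -0.8054x+-0.4023y = -0.0206−-0.2330z
Cramer: x(z) = 0.0157-0.2373z;  y(z) = 0.0199-0.1041z
into |P−O₁|² = l²: 1.0672z² + 0.0727z + -0.1280 = 0;  Δ = 0.5519;  z = -0.3821 or 0.3140 → z<0 root = -0.3821
x = 0.1064, y = 0.0597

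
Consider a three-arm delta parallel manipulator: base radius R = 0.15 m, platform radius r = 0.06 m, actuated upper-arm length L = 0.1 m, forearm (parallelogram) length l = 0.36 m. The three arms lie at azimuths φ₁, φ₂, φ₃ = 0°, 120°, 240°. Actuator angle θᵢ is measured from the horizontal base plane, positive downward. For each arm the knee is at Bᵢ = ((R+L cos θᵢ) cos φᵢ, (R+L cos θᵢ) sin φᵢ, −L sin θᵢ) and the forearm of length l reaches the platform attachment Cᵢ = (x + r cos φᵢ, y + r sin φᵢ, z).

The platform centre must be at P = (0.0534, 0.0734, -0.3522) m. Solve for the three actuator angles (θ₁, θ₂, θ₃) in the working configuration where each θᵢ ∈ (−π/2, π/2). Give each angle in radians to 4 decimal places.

θ₁ = 0.2620, θ₂ = 0.3497, θ₃ = 0.9601

arm 1 (φ=0.0°): x'=0.0534, y'=0.0734
  A cos θ + B sin θ = C:  0.0366·cos θ + -0.3522·sin θ = -0.0559
  √(A²+B²)=0.3541;  θ1 = -1.4672+1.7292 ≈ 0.2620
rotate P by −φ2: (0.0369, -0.0829, -0.3522)
  A cos θ + B sin θ = C:  0.0531·cos θ + -0.3522·sin θ = -0.0707
  θ2 = atan2(B,A) + arccos(C/0.3562) = 0.3497
arm 3 (φ=240.0°): x'=-0.0903, y'=0.0095
  e−x'=0.1803;  (l²−L²−(e−x')²−y'²−z²)/2L = -0.1852
  √(A²+B²)=0.3957;  θ3 = -1.0977+2.0578 ≈ 0.9601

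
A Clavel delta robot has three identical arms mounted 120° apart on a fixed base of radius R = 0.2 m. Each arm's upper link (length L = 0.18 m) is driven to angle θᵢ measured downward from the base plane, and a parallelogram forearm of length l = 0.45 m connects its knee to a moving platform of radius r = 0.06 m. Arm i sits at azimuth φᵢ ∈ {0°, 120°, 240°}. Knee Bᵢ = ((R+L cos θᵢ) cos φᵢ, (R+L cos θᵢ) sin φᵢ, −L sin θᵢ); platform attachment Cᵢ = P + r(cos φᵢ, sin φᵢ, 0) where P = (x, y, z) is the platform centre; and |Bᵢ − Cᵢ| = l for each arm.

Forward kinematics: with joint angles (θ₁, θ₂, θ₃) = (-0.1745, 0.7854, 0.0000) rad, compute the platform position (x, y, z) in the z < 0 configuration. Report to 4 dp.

(0.0813, -0.1032, -0.3377)

centre 1 = (0.3173·cos0.0°, 0.3173·sin0.0°, 0.0313) = (0.3173, 0.0000, 0.0313)
φ2=120.0°: virtual centre (-0.1336, 0.2315, -0.1273), radius l
centre 3 = (0.3200·cos240.0°, 0.3200·sin240.0°, 0.0000) = (-0.1600, -0.2771, 0.0000)
subtract pairs → two planes through P
plane₁₂: -0.9018x+0.4629y+-0.3171z = -0.0140
Cramer: x(z) = 0.0079-0.2173z;  y(z) = -0.0149+0.2615z
quadratic in z: (1.1156)z²+(0.0642)z+(-0.1056)=0, √Δ=0.6894 → z ∈ {-0.3377, 0.2802}; z = -0.3377 (taking z<0)
x = 0.0813, y = -0.1032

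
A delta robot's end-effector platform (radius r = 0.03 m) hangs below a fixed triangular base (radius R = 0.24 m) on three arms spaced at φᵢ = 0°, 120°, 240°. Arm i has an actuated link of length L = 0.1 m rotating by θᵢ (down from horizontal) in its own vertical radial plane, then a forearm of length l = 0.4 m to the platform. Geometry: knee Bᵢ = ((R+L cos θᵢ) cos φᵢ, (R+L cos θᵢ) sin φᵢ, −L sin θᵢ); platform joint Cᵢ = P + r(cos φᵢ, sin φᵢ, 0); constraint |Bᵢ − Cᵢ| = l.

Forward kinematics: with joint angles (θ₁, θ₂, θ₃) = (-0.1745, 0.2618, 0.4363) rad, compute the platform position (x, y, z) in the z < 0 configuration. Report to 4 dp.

φ1=0.0°: virtual centre (0.3085, 0.0000, 0.0174), radius l
φ2=120.0°: virtual centre (-0.1533, 0.2655, -0.0259), radius l
arm 3 at φ=240.0°: ρ3 = 0.3006;  O3 = (-0.1503, -0.2604, -0.0423)
eliminate P² terms by subtracting sphere 1 from 2 and 3
linear system: -0.9236x+0.5310y = -0.0008−-0.0865z; -0.9176x+-0.5207y = -0.0033−-0.1192z
det = 0.9682;  x = 0.0022+-0.1119z,  y = 0.0024+-0.0318z
into |P−O₁|² = l²: 1.0135z² + 0.0337z + -0.0659 = 0;  Δ = 0.2683;  z = -0.2722 or 0.2389 → z<0 root = -0.2722
x = 0.0327, y = 0.0110

(0.0327, 0.0110, -0.2722)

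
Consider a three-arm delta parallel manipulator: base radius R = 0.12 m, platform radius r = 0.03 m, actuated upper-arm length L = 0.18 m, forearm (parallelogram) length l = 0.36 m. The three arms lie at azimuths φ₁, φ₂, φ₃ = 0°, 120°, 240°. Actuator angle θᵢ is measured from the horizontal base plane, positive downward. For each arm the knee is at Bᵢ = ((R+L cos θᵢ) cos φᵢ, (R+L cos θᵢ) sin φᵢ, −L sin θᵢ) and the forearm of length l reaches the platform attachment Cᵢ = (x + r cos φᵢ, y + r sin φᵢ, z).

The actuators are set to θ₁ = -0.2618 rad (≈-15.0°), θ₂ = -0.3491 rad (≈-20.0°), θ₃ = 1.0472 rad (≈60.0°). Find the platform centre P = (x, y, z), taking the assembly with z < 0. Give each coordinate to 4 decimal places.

arm 1 at φ=0.0°: (R−r)+L cos θ1 = 0.2639;  S1 = (0.2639, 0.0000, 0.0466)
arm 2 at φ=120.0°: (R−r)+L cos θ2 = 0.2591;  S2 = (-0.1296, 0.2244, 0.0616)
arm 3 at φ=240.0°: (R−r)+L cos θ3 = 0.1800;  S3 = (-0.0900, -0.1559, -0.1559)
subtract pairs → two planes through P
[-0.7869 0.4488 0.0300]·P = -0.0009;  [-0.7077 -0.3118 -0.4049]·P = -0.0151
det = 0.5630;  x = 0.0125+-0.3063z,  y = 0.0200+-0.6036z
sphere 1 gives Az²+Bz+C=0 with A=1.4582, B=0.0366, C=-0.0638;  B²−4AC=0.3737;  roots -0.2222, 0.1971;  negative root z = -0.2222
x = 0.0805, y = 0.1541

(0.0805, 0.1541, -0.2222)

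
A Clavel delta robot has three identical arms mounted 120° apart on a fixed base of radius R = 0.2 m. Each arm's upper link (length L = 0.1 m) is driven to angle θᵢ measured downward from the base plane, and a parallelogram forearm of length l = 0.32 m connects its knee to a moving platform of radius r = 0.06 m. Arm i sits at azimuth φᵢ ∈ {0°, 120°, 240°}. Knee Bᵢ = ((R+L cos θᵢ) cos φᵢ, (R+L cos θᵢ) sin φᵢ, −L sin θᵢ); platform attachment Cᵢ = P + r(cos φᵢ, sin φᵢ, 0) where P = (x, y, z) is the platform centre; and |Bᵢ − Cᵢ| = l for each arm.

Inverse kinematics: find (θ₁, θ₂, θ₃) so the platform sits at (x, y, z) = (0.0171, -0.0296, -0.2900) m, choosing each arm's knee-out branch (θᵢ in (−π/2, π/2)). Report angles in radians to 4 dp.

arm 1 (φ=0.0°): x'=0.0171, y'=-0.0296
  A cos θ + B sin θ = C:  0.1229·cos θ + -0.2900·sin θ = -0.0384
  γ=atan2(-0.2900,0.1229)=-1.1699;  ψ=arccos(-0.1219)=1.6930;  θ1=γ+ψ≈0.5231
arm 2 (φ=120.0°): x'=-0.0342, y'=0.0000
  A cos θ + B sin θ = C:  0.1742·cos θ + -0.2900·sin θ = -0.1102
  γ=atan2(-0.2900,0.1742)=-1.0299;  ψ=arccos(-0.3258)=1.9026;  θ2=γ+ψ≈0.8727
arm 3 (φ=240.0°): x'=0.0171, y'=0.0296
  A=0.1229, B=-0.2900, C=(l²−L²−A²−y'²−z²)/(2L)=-0.0384
  γ=atan2(-0.2900,0.1229)=-1.1699;  ψ=arccos(-0.1220)=1.6931;  θ3=γ+ψ≈0.5232

θ₁ = 0.5231, θ₂ = 0.8727, θ₃ = 0.5232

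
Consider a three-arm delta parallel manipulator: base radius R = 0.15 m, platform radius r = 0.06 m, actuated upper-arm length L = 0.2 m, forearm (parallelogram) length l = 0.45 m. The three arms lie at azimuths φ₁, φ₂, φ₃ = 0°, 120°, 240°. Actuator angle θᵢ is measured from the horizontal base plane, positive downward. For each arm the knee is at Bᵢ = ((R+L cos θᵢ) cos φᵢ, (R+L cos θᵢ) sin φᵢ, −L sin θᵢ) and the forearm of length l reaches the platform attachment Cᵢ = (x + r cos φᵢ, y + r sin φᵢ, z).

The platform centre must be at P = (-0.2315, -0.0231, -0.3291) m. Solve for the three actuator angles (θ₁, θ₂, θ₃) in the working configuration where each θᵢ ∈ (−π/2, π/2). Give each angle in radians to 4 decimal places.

θ₁ = 1.0472, θ₂ = -0.0874, θ₃ = -0.2619

φ1=0.0° → target in arm frame (-0.2315, -0.0231)
  e−x'=0.3215;  (l²−L²−(e−x')²−y'²−z²)/2L = -0.1243
  √(A²+B²)=0.4601;  θ1 = -0.7971+1.8443 ≈ 1.0472
arm 2 (φ=120.0°): x'=0.0957, y'=0.2120
  A=-0.0057, B=-0.3291, C=(l²−L²−A²−y'²−z²)/(2L)=0.0230
  θ2 = atan2(B,A) + arccos(C/0.3292) = -0.0874
φ3=240.0° → target in arm frame (0.1358, -0.1889)
  e−x'=-0.0458;  (l²−L²−(e−x')²−y'²−z²)/2L = 0.0410
  γ=atan2(-0.3291,-0.0458)=-1.7089;  ψ=arccos(0.1234)=1.4471;  θ3=γ+ψ≈-0.2619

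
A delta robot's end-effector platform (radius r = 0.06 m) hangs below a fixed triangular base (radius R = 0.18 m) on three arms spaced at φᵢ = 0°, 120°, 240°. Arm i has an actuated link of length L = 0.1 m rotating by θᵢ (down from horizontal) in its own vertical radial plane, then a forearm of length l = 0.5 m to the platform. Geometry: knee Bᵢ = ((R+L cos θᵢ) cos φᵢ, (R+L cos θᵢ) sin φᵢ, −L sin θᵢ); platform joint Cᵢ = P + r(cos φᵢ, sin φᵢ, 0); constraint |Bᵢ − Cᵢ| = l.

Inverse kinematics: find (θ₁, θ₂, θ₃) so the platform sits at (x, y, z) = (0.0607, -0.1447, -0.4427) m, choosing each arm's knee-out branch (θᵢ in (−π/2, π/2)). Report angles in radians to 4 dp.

arm 1 (φ=0.0°): x'=0.0607, y'=-0.1447
  A=0.0593, B=-0.4427, C=(l²−L²−A²−y'²−z²)/(2L)=0.0978
  √(A²+B²)=0.4467;  θ1 = -1.4376+1.3500 ≈ -0.0876
φ2=120.0° → target in arm frame (-0.1557, 0.0198)
  A=0.2757, B=-0.4427, C=(l²−L²−A²−y'²−z²)/(2L)=-0.1618
  √(A²+B²)=0.5215;  θ2 = -1.0139+1.8863 ≈ 0.8724
arm 3 (φ=240.0°): x'=0.0950, y'=0.1249
  e−x'=0.0250;  (l²−L²−(e−x')²−y'²−z²)/2L = 0.1389
  √(A²+B²)=0.4434;  θ3 = -1.5143+1.2521 ≈ -0.2622

θ₁ = -0.0876, θ₂ = 0.8724, θ₃ = -0.2622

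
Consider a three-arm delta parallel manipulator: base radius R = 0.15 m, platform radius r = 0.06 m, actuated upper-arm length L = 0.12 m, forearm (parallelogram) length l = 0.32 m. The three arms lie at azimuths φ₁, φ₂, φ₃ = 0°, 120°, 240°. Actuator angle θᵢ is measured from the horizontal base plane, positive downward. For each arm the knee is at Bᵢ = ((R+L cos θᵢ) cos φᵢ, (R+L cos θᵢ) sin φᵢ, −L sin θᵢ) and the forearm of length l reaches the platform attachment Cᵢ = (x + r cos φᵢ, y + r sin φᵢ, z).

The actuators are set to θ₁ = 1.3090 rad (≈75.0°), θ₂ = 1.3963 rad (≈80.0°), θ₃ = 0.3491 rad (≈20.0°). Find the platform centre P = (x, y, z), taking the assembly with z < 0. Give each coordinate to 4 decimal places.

arm 1 at φ=0.0°: ρ1 = 0.1211;  O1 = (0.1211, 0.0000, -0.1159)
φ2=120.0°: virtual centre (-0.0554, 0.0960, -0.1182), radius l
arm 3 at φ=240.0°: ρ3 = 0.2028;  O3 = (-0.1014, -0.1756, -0.0410)
|O₂|²−|O₁|² = -0.0018;  |O₃|²−|O₁|² = 0.0147
[-0.3529 0.1920 -0.0045]·P = -0.0018;  [-0.4449 -0.3512 0.1497]·P = 0.0147
det = 0.2094;  x = -0.0104+0.1297z,  y = -0.0287+0.2621z
into |P−O₁|² = l²: 1.0855z² + 0.1827z + -0.0709 = 0;  Δ = 0.3410;  z = -0.3531 or 0.1849 → z<0 root = -0.3531
x = -0.0562, y = -0.1212

(-0.0562, -0.1212, -0.3531)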